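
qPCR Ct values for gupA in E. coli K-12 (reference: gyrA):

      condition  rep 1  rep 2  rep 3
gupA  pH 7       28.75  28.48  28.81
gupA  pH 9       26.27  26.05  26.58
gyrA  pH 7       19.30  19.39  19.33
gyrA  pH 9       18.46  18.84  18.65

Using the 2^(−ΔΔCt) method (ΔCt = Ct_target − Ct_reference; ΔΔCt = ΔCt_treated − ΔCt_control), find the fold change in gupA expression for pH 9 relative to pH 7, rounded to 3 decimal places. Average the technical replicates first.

Mean Ct: gupA pH 7 28.680; gupA pH 9 26.300; gyrA pH 7 19.340; gyrA pH 9 18.650
ΔCt(pH 7) = 28.680 − 19.340 = 9.340
ΔCt(pH 9) = 26.300 − 18.650 = 7.650
ΔΔCt = 7.650 − 9.340 = -1.690
Fold change = 2^(−(-1.690)) = 2^1.690 = 3.2266

3.227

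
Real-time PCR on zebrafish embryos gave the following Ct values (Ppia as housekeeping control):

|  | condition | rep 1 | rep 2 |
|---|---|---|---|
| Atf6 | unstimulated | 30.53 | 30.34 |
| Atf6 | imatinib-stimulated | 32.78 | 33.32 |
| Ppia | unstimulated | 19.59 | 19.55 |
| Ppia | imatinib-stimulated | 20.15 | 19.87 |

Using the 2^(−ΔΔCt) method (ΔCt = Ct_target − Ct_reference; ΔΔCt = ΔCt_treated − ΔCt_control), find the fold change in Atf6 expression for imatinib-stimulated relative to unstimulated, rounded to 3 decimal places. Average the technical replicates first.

0.221

Mean Ct: Atf6 unstimulated 30.435; Atf6 imatinib-stimulated 33.050; Ppia unstimulated 19.570; Ppia imatinib-stimulated 20.010
ΔCt(unstimulated) = 30.435 − 19.570 = 10.865
ΔCt(imatinib-stimulated) = 33.050 − 20.010 = 13.040
ΔΔCt = 13.040 − 10.865 = 2.175
Fold change = 2^(−2.175) = 0.2214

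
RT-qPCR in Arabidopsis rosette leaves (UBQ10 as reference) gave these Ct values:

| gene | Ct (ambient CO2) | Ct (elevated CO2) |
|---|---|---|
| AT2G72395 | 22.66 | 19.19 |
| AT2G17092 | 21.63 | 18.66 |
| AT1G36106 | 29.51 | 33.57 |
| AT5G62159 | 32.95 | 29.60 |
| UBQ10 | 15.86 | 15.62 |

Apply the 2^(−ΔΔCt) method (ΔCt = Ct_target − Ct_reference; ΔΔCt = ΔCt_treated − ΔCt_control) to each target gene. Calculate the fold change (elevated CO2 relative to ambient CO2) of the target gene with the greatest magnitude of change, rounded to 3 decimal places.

AT2G72395: ΔΔCt = (19.19−15.62) − (22.66−15.86) = 3.57 − 6.80 = -3.23; fold change = 2^3.23 = 9.383
AT2G17092: ΔΔCt = (18.66−15.62) − (21.63−15.86) = 3.04 − 5.77 = -2.73; fold change = 2^2.73 = 6.635
AT1G36106: ΔΔCt = (33.57−15.62) − (29.51−15.86) = 17.95 − 13.65 = 4.30; fold change = 2^-4.30 = 0.051
AT5G62159: ΔΔCt = (29.60−15.62) − (32.95−15.86) = 13.98 − 17.09 = -3.11; fold change = 2^3.11 = 8.634
AT1G36106 has the largest |ΔΔCt| = 4.30.

0.051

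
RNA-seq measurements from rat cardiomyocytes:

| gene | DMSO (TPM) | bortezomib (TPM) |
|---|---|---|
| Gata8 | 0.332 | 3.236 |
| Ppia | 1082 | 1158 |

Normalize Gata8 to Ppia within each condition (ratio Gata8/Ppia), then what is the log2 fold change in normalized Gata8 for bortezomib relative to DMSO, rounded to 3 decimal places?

Gata8/Ppia (DMSO) = 0.332 / 1082 = 0.00030684
Gata8/Ppia (bortezomib) = 3.236 / 1158 = 0.0027945
Fold change = 0.0027945 / 0.00030684 = 9.1073
log2(9.1073) = 3.1870

3.187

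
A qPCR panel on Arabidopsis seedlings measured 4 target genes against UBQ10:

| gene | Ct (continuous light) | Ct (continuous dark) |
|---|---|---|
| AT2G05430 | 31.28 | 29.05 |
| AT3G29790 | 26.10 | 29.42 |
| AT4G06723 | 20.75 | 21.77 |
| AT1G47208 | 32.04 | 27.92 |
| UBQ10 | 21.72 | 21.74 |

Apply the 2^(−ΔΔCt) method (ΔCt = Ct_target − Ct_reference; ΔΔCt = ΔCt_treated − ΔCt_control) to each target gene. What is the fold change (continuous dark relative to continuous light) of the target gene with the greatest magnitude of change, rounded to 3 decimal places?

17.630

AT2G05430: ΔΔCt = (29.05−21.74) − (31.28−21.72) = 7.31 − 9.56 = -2.25; fold change = 2^2.25 = 4.757
AT3G29790: ΔΔCt = (29.42−21.74) − (26.10−21.72) = 7.68 − 4.38 = 3.30; fold change = 2^-3.30 = 0.102
AT4G06723: ΔΔCt = (21.77−21.74) − (20.75−21.72) = 0.03 − (-0.97) = 1.00; fold change = 2^-1.00 = 0.500
AT1G47208: ΔΔCt = (27.92−21.74) − (32.04−21.72) = 6.18 − 10.32 = -4.14; fold change = 2^4.14 = 17.630
AT1G47208 has the largest |ΔΔCt| = 4.14.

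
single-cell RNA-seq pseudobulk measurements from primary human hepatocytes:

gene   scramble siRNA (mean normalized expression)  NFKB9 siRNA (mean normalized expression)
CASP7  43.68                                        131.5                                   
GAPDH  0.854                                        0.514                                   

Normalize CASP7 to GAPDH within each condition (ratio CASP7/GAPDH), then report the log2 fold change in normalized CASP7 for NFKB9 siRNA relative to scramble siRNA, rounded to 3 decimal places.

CASP7/GAPDH (scramble siRNA) = 43.68 / 0.854 = 51.148
CASP7/GAPDH (NFKB9 siRNA) = 131.5 / 0.514 = 255.84
Fold change = 255.84 / 51.148 = 5.0019
log2(5.0019) = 2.3225

2.322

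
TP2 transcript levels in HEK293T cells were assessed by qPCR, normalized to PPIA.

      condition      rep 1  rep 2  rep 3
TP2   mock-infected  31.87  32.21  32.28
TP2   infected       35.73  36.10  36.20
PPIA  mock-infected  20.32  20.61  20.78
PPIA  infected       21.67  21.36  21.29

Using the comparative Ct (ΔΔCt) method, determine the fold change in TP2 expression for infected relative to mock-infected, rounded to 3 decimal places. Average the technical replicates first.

Mean Ct: TP2 mock-infected 32.120; TP2 infected 36.010; PPIA mock-infected 20.570; PPIA infected 21.440
ΔCt(mock-infected) = 32.120 − 20.570 = 11.550
ΔCt(infected) = 36.010 − 21.440 = 14.570
ΔΔCt = 14.570 − 11.550 = 3.020
Fold change = 2^(−3.020) = 0.1233

0.123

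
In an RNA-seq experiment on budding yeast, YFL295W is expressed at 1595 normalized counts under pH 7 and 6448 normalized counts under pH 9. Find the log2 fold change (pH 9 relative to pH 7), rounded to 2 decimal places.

2.02

Fold change = 6448 / 1595 = 4.0426
log2(4.0426) = 2.015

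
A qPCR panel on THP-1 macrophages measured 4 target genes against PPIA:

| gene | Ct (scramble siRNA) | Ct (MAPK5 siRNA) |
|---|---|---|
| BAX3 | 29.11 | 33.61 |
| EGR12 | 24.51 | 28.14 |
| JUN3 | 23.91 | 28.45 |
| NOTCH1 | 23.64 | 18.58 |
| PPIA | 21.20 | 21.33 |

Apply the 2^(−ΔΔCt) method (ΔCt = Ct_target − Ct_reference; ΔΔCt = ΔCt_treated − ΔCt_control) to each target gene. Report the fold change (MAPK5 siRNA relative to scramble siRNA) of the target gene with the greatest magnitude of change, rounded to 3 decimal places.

36.504

BAX3: ΔΔCt = (33.61−21.33) − (29.11−21.20) = 12.28 − 7.91 = 4.37; fold change = 2^-4.37 = 0.048
EGR12: ΔΔCt = (28.14−21.33) − (24.51−21.20) = 6.81 − 3.31 = 3.50; fold change = 2^-3.50 = 0.088
JUN3: ΔΔCt = (28.45−21.33) − (23.91−21.20) = 7.12 − 2.71 = 4.41; fold change = 2^-4.41 = 0.047
NOTCH1: ΔΔCt = (18.58−21.33) − (23.64−21.20) = -2.75 − 2.44 = -5.19; fold change = 2^5.19 = 36.504
NOTCH1 has the largest |ΔΔCt| = 5.19.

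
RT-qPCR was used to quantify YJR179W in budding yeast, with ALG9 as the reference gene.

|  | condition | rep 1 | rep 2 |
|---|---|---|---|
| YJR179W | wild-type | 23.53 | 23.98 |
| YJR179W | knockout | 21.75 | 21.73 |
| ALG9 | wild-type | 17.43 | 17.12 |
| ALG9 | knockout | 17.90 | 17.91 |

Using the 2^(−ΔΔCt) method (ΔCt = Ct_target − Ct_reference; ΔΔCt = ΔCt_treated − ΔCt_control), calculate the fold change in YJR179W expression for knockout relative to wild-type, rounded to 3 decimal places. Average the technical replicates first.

6.255

Mean Ct: YJR179W wild-type 23.755; YJR179W knockout 21.740; ALG9 wild-type 17.275; ALG9 knockout 17.905
ΔCt(wild-type) = 23.755 − 17.275 = 6.480
ΔCt(knockout) = 21.740 − 17.905 = 3.835
ΔΔCt = 3.835 − 6.480 = -2.645
Fold change = 2^(−(-2.645)) = 2^2.645 = 6.2550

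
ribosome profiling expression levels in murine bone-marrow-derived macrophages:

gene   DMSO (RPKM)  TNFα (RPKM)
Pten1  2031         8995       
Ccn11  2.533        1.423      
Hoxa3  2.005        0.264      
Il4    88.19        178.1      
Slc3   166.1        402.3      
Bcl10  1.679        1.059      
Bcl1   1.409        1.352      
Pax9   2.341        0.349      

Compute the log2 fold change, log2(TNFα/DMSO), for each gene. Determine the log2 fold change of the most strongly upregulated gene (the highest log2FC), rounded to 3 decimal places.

log2(8995/2031) = 2.147  (Pten1)
log2(1.423/2.533) = -0.832  (Ccn11)
log2(0.264/2.005) = -2.925  (Hoxa3)
log2(178.1/88.19) = 1.014  (Il4)
log2(402.3/166.1) = 1.276  (Slc3)
log2(1.059/1.679) = -0.665  (Bcl10)
log2(1.352/1.409) = -0.060  (Bcl1)
log2(0.349/2.341) = -2.746  (Pax9)
Pten1 is most strongly upregulated.

2.147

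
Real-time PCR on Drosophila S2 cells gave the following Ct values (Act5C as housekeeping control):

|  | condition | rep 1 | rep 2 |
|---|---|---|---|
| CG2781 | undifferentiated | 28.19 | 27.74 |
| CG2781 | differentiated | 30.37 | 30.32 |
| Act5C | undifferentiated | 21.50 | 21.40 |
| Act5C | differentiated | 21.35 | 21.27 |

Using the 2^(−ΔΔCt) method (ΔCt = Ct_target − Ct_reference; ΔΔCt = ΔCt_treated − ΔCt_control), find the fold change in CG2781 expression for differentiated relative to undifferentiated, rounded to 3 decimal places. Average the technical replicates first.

Mean Ct: CG2781 undifferentiated 27.965; CG2781 differentiated 30.345; Act5C undifferentiated 21.450; Act5C differentiated 21.310
ΔCt(undifferentiated) = 27.965 − 21.450 = 6.515
ΔCt(differentiated) = 30.345 − 21.310 = 9.035
ΔΔCt = 9.035 − 6.515 = 2.520
Fold change = 2^(−2.520) = 0.1743

0.174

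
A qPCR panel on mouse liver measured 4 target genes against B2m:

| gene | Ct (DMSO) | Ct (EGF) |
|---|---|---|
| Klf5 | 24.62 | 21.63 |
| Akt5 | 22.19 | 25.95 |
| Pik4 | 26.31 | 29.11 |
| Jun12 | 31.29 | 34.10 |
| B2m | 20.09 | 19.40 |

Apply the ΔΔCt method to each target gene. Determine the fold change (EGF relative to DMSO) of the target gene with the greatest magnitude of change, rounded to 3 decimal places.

Klf5: ΔΔCt = (21.63−19.40) − (24.62−20.09) = 2.23 − 4.53 = -2.30; fold change = 2^2.30 = 4.925
Akt5: ΔΔCt = (25.95−19.40) − (22.19−20.09) = 6.55 − 2.10 = 4.45; fold change = 2^-4.45 = 0.046
Pik4: ΔΔCt = (29.11−19.40) − (26.31−20.09) = 9.71 − 6.22 = 3.49; fold change = 2^-3.49 = 0.089
Jun12: ΔΔCt = (34.10−19.40) − (31.29−20.09) = 14.70 − 11.20 = 3.50; fold change = 2^-3.50 = 0.088
Akt5 has the largest |ΔΔCt| = 4.45.

0.046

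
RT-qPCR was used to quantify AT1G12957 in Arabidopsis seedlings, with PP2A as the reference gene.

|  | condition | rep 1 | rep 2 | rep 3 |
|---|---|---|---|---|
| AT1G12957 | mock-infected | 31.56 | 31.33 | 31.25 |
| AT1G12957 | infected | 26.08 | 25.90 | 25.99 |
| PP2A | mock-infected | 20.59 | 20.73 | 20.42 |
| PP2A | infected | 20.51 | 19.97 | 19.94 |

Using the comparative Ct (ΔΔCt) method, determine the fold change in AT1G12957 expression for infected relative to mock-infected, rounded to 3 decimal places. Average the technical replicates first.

Mean Ct: AT1G12957 mock-infected 31.380; AT1G12957 infected 25.990; PP2A mock-infected 20.580; PP2A infected 20.140
ΔCt(mock-infected) = 31.380 − 20.580 = 10.800
ΔCt(infected) = 25.990 − 20.140 = 5.850
ΔΔCt = 5.850 − 10.800 = -4.950
Fold change = 2^(−(-4.950)) = 2^4.950 = 30.9100

30.910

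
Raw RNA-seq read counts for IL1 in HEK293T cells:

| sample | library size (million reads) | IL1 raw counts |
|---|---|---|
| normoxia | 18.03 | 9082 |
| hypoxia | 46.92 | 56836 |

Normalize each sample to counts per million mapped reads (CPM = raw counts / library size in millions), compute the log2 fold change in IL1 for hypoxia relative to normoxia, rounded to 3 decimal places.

1.266

CPM(normoxia) = 9082 / 18.03 = 503.7160
CPM(hypoxia) = 56836 / 46.92 = 1211.3384
Fold change = 1211.3384 / 503.7160 = 2.40480
log2(2.40480) = 1.2659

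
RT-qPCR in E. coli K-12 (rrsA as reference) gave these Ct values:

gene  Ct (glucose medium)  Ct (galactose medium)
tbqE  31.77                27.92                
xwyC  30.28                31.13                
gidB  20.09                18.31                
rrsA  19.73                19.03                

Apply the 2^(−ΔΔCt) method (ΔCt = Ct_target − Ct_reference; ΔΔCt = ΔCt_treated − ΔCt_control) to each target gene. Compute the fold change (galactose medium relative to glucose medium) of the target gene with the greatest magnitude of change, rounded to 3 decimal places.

tbqE: ΔΔCt = (27.92−19.03) − (31.77−19.73) = 8.89 − 12.04 = -3.15; fold change = 2^3.15 = 8.877
xwyC: ΔΔCt = (31.13−19.03) − (30.28−19.73) = 12.10 − 10.55 = 1.55; fold change = 2^-1.55 = 0.342
gidB: ΔΔCt = (18.31−19.03) − (20.09−19.73) = -0.72 − 0.36 = -1.08; fold change = 2^1.08 = 2.114
tbqE has the largest |ΔΔCt| = 3.15.

8.877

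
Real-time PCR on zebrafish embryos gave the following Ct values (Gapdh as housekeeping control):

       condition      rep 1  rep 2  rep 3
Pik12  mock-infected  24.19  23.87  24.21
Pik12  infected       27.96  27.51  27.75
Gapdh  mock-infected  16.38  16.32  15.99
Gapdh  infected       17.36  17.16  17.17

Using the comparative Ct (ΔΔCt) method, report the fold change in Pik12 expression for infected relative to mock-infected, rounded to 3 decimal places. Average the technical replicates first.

0.159

Mean Ct: Pik12 mock-infected 24.090; Pik12 infected 27.740; Gapdh mock-infected 16.230; Gapdh infected 17.230
ΔCt(mock-infected) = 24.090 − 16.230 = 7.860
ΔCt(infected) = 27.740 − 17.230 = 10.510
ΔΔCt = 10.510 − 7.860 = 2.650
Fold change = 2^(−2.650) = 0.1593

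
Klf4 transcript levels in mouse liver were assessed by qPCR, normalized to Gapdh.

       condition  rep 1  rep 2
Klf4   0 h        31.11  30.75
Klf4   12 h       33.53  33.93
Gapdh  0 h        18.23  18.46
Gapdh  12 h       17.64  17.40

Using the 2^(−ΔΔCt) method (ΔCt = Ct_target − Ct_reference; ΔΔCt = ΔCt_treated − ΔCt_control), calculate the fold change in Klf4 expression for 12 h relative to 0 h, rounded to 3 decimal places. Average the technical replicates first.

0.081

Mean Ct: Klf4 0 h 30.930; Klf4 12 h 33.730; Gapdh 0 h 18.345; Gapdh 12 h 17.520
ΔCt(0 h) = 30.930 − 18.345 = 12.585
ΔCt(12 h) = 33.730 − 17.520 = 16.210
ΔΔCt = 16.210 − 12.585 = 3.625
Fold change = 2^(−3.625) = 0.0811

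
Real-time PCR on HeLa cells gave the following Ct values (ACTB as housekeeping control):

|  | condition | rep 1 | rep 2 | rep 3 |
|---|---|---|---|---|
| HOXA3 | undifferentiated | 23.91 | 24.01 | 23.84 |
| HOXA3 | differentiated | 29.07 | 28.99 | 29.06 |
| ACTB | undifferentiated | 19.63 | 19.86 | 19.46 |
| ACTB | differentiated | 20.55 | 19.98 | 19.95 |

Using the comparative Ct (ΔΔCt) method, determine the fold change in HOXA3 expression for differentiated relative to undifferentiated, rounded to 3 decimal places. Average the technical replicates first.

Mean Ct: HOXA3 undifferentiated 23.920; HOXA3 differentiated 29.040; ACTB undifferentiated 19.650; ACTB differentiated 20.160
ΔCt(undifferentiated) = 23.920 − 19.650 = 4.270
ΔCt(differentiated) = 29.040 − 20.160 = 8.880
ΔΔCt = 8.880 − 4.270 = 4.610
Fold change = 2^(−4.610) = 0.0409

0.041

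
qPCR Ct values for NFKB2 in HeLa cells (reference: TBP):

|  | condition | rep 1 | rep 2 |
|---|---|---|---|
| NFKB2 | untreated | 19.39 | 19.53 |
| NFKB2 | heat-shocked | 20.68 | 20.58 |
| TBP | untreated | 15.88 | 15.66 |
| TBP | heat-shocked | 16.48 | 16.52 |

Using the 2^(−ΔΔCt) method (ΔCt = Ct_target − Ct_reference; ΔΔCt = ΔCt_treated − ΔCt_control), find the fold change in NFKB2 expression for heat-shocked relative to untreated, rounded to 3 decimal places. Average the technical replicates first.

Mean Ct: NFKB2 untreated 19.460; NFKB2 heat-shocked 20.630; TBP untreated 15.770; TBP heat-shocked 16.500
ΔCt(untreated) = 19.460 − 15.770 = 3.690
ΔCt(heat-shocked) = 20.630 − 16.500 = 4.130
ΔΔCt = 4.130 − 3.690 = 0.440
Fold change = 2^(−0.440) = 0.7371

0.737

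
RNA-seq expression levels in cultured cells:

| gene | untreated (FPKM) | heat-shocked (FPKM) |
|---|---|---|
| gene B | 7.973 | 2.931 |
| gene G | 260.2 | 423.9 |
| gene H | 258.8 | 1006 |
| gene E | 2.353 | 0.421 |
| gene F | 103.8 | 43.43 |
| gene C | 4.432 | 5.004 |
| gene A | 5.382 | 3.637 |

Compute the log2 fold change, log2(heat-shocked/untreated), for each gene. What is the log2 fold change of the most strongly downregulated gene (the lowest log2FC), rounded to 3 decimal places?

-2.483

log2(2.931/7.973) = -1.444  (gene B)
log2(423.9/260.2) = 0.704  (gene G)
log2(1006/258.8) = 1.959  (gene H)
log2(0.421/2.353) = -2.483  (gene E)
log2(43.43/103.8) = -1.257  (gene F)
log2(5.004/4.432) = 0.175  (gene C)
log2(3.637/5.382) = -0.565  (gene A)
gene E is most strongly downregulated.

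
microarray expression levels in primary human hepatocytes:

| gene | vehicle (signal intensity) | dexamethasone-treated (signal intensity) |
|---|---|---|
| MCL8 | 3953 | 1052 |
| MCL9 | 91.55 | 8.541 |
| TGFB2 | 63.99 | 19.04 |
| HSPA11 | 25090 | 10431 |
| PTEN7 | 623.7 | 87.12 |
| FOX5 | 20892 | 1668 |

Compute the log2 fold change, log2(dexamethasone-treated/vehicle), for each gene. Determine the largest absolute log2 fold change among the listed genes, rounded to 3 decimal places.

log2(1052/3953) = -1.910  (MCL8)
log2(8.541/91.55) = -3.422  (MCL9)
log2(19.04/63.99) = -1.749  (TGFB2)
log2(10431/25090) = -1.266  (HSPA11)
log2(87.12/623.7) = -2.840  (PTEN7)
log2(1668/20892) = -3.647  (FOX5)
The largest magnitude belongs to FOX5.

3.647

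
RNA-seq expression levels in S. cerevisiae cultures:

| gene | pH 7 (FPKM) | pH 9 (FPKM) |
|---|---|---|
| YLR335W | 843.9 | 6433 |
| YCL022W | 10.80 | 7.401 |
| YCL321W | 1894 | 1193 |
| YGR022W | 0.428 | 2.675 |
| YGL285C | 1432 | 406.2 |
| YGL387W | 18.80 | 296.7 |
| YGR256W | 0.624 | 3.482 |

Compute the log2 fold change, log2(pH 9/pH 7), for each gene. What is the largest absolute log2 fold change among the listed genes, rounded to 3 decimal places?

3.980

log2(6433/843.9) = 2.930  (YLR335W)
log2(7.401/10.80) = -0.545  (YCL022W)
log2(1193/1894) = -0.667  (YCL321W)
log2(2.675/0.428) = 2.644  (YGR022W)
log2(406.2/1432) = -1.818  (YGL285C)
log2(296.7/18.80) = 3.980  (YGL387W)
log2(3.482/0.624) = 2.480  (YGR256W)
The largest magnitude belongs to YGL387W.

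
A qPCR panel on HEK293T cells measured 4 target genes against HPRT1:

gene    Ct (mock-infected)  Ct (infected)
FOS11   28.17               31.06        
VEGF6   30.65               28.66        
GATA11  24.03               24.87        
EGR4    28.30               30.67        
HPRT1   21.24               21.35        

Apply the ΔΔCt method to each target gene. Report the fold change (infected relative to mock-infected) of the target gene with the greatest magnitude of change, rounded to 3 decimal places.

0.146

FOS11: ΔΔCt = (31.06−21.35) − (28.17−21.24) = 9.71 − 6.93 = 2.78; fold change = 2^-2.78 = 0.146
VEGF6: ΔΔCt = (28.66−21.35) − (30.65−21.24) = 7.31 − 9.41 = -2.10; fold change = 2^2.10 = 4.287
GATA11: ΔΔCt = (24.87−21.35) − (24.03−21.24) = 3.52 − 2.79 = 0.73; fold change = 2^-0.73 = 0.603
EGR4: ΔΔCt = (30.67−21.35) − (28.30−21.24) = 9.32 − 7.06 = 2.26; fold change = 2^-2.26 = 0.209
FOS11 has the largest |ΔΔCt| = 2.78.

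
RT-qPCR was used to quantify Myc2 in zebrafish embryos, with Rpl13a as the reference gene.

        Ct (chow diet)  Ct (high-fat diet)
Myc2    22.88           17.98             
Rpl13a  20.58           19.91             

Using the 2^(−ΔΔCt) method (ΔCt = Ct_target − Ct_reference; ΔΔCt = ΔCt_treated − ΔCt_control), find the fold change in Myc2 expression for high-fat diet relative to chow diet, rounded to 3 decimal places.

18.765

ΔCt(chow diet) = 22.880 − 20.580 = 2.300
ΔCt(high-fat diet) = 17.980 − 19.910 = -1.930
ΔΔCt = -1.930 − 2.300 = -4.230
Fold change = 2^(−(-4.230)) = 2^4.230 = 18.7654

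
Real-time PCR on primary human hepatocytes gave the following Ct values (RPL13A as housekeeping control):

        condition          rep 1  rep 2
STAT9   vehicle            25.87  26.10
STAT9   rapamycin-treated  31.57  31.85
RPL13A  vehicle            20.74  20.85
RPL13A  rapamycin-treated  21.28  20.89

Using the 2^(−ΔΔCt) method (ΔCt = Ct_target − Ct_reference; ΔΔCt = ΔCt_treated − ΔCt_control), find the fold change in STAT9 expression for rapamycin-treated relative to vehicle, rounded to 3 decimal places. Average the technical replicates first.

Mean Ct: STAT9 vehicle 25.985; STAT9 rapamycin-treated 31.710; RPL13A vehicle 20.795; RPL13A rapamycin-treated 21.085
ΔCt(vehicle) = 25.985 − 20.795 = 5.190
ΔCt(rapamycin-treated) = 31.710 − 21.085 = 10.625
ΔΔCt = 10.625 − 5.190 = 5.435
Fold change = 2^(−5.435) = 0.0231

0.023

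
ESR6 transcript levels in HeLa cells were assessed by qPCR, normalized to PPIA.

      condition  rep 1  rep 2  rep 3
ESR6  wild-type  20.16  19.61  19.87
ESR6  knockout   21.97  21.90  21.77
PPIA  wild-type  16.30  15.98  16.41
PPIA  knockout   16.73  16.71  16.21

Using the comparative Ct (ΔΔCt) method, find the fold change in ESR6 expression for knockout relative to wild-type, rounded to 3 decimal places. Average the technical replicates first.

Mean Ct: ESR6 wild-type 19.880; ESR6 knockout 21.880; PPIA wild-type 16.230; PPIA knockout 16.550
ΔCt(wild-type) = 19.880 − 16.230 = 3.650
ΔCt(knockout) = 21.880 − 16.550 = 5.330
ΔΔCt = 5.330 − 3.650 = 1.680
Fold change = 2^(−1.680) = 0.3121

0.312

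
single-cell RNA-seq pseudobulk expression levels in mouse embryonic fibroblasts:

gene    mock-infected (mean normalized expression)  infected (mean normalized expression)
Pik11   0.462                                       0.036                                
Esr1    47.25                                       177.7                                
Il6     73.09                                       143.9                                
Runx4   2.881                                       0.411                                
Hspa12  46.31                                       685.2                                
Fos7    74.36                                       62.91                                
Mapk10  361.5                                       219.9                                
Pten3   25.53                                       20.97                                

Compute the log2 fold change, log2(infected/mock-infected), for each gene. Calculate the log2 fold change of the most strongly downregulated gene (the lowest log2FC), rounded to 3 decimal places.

log2(0.036/0.462) = -3.682  (Pik11)
log2(177.7/47.25) = 1.911  (Esr1)
log2(143.9/73.09) = 0.977  (Il6)
log2(0.411/2.881) = -2.809  (Runx4)
log2(685.2/46.31) = 3.887  (Hspa12)
log2(62.91/74.36) = -0.241  (Fos7)
log2(219.9/361.5) = -0.717  (Mapk10)
log2(20.97/25.53) = -0.284  (Pten3)
Pik11 is most strongly downregulated.

-3.682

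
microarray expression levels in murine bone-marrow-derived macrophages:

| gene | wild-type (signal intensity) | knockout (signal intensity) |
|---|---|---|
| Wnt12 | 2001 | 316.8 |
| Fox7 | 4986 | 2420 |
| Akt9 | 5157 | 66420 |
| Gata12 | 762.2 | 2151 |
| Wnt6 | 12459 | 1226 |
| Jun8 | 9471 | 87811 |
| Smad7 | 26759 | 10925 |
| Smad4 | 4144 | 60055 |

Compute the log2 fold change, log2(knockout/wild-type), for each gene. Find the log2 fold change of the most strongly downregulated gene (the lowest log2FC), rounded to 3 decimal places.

-3.345

log2(316.8/2001) = -2.659  (Wnt12)
log2(2420/4986) = -1.043  (Fox7)
log2(66420/5157) = 3.687  (Akt9)
log2(2151/762.2) = 1.497  (Gata12)
log2(1226/12459) = -3.345  (Wnt6)
log2(87811/9471) = 3.213  (Jun8)
log2(10925/26759) = -1.292  (Smad7)
log2(60055/4144) = 3.857  (Smad4)
Wnt6 is most strongly downregulated.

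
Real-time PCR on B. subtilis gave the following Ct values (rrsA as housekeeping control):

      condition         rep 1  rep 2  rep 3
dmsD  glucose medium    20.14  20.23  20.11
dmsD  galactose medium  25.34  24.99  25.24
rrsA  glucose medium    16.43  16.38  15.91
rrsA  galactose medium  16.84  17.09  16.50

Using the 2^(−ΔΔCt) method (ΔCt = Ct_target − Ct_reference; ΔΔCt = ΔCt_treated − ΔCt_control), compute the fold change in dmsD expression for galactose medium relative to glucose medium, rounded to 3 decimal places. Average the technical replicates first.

0.045

Mean Ct: dmsD glucose medium 20.160; dmsD galactose medium 25.190; rrsA glucose medium 16.240; rrsA galactose medium 16.810
ΔCt(glucose medium) = 20.160 − 16.240 = 3.920
ΔCt(galactose medium) = 25.190 − 16.810 = 8.380
ΔΔCt = 8.380 − 3.920 = 4.460
Fold change = 2^(−4.460) = 0.0454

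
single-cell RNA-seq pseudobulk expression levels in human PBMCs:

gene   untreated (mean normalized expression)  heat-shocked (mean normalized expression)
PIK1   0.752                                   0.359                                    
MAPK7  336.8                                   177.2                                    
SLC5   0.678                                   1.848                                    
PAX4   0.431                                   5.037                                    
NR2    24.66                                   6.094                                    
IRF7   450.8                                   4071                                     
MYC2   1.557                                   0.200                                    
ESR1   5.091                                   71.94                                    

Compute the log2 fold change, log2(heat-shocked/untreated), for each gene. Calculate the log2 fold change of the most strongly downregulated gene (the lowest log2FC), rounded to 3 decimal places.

log2(0.359/0.752) = -1.067  (PIK1)
log2(177.2/336.8) = -0.927  (MAPK7)
log2(1.848/0.678) = 1.447  (SLC5)
log2(5.037/0.431) = 3.547  (PAX4)
log2(6.094/24.66) = -2.017  (NR2)
log2(4071/450.8) = 3.175  (IRF7)
log2(0.200/1.557) = -2.961  (MYC2)
log2(71.94/5.091) = 3.821  (ESR1)
MYC2 is most strongly downregulated.

-2.961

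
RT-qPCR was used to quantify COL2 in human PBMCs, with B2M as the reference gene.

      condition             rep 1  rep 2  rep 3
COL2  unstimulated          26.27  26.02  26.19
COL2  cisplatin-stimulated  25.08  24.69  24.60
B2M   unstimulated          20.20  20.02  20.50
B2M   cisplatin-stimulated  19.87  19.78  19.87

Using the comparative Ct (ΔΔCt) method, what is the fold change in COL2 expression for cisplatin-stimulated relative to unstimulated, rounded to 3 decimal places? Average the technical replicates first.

1.959

Mean Ct: COL2 unstimulated 26.160; COL2 cisplatin-stimulated 24.790; B2M unstimulated 20.240; B2M cisplatin-stimulated 19.840
ΔCt(unstimulated) = 26.160 − 20.240 = 5.920
ΔCt(cisplatin-stimulated) = 24.790 − 19.840 = 4.950
ΔΔCt = 4.950 − 5.920 = -0.970
Fold change = 2^(−(-0.970)) = 2^0.970 = 1.9588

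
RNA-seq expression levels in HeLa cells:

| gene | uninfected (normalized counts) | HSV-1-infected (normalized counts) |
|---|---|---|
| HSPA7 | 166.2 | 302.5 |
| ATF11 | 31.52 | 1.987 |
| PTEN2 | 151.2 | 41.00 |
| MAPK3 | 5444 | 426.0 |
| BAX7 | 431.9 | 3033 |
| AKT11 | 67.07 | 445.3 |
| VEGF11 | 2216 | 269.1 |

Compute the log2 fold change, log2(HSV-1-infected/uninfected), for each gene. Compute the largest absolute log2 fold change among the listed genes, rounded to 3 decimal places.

3.988

log2(302.5/166.2) = 0.864  (HSPA7)
log2(1.987/31.52) = -3.988  (ATF11)
log2(41.00/151.2) = -1.883  (PTEN2)
log2(426.0/5444) = -3.676  (MAPK3)
log2(3033/431.9) = 2.812  (BAX7)
log2(445.3/67.07) = 2.731  (AKT11)
log2(269.1/2216) = -3.042  (VEGF11)
The largest magnitude belongs to ATF11.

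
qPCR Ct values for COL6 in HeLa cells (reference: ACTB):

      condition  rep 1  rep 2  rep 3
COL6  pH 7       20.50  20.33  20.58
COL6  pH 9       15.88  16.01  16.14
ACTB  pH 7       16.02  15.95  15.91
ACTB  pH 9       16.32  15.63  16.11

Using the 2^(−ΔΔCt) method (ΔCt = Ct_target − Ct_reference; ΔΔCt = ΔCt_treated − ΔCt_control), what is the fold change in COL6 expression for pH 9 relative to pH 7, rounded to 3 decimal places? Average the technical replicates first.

22.943

Mean Ct: COL6 pH 7 20.470; COL6 pH 9 16.010; ACTB pH 7 15.960; ACTB pH 9 16.020
ΔCt(pH 7) = 20.470 − 15.960 = 4.510
ΔCt(pH 9) = 16.010 − 16.020 = -0.010
ΔΔCt = -0.010 − 4.510 = -4.520
Fold change = 2^(−(-4.520)) = 2^4.520 = 22.9433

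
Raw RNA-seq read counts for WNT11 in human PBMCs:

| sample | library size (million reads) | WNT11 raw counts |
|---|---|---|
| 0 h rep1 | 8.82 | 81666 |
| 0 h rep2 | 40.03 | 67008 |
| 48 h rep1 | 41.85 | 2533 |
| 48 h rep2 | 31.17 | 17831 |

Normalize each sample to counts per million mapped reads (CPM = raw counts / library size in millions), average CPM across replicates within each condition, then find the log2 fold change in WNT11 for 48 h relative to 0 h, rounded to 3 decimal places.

-4.111

CPM(0 h rep1) = 81666 / 8.82 = 9259.1837
CPM(0 h rep2) = 67008 / 40.03 = 1673.9445
CPM(48 h rep1) = 2533 / 41.85 = 60.5257
CPM(48 h rep2) = 17831 / 31.17 = 572.0565
mean CPM(0 h) = 5466.5641; mean CPM(48 h) = 316.2911
Fold change = 316.2911 / 5466.5641 = 0.05786
log2(0.05786) = -4.1113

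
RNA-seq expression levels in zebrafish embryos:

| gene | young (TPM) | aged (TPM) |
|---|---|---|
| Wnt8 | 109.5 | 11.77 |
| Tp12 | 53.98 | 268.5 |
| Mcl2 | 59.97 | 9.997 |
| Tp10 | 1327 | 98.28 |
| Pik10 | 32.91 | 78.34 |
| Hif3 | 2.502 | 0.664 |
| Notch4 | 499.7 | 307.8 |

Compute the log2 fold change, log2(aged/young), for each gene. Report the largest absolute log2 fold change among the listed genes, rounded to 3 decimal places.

3.755

log2(11.77/109.5) = -3.218  (Wnt8)
log2(268.5/53.98) = 2.314  (Tp12)
log2(9.997/59.97) = -2.585  (Mcl2)
log2(98.28/1327) = -3.755  (Tp10)
log2(78.34/32.91) = 1.251  (Pik10)
log2(0.664/2.502) = -1.914  (Hif3)
log2(307.8/499.7) = -0.699  (Notch4)
The largest magnitude belongs to Tp10.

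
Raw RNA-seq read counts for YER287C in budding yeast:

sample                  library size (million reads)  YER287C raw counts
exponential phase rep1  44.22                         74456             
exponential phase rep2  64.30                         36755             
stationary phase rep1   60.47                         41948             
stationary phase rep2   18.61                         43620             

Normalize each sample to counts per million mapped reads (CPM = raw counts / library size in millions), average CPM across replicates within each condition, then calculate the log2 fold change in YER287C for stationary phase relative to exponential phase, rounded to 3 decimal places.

CPM(exponential phase rep1) = 74456 / 44.22 = 1683.7630
CPM(exponential phase rep2) = 36755 / 64.30 = 571.6174
CPM(stationary phase rep1) = 41948 / 60.47 = 693.6994
CPM(stationary phase rep2) = 43620 / 18.61 = 2343.9011
mean CPM(exponential phase) = 1127.6902; mean CPM(stationary phase) = 1518.8002
Fold change = 1518.8002 / 1127.6902 = 1.34682
log2(1.34682) = 0.4296

0.430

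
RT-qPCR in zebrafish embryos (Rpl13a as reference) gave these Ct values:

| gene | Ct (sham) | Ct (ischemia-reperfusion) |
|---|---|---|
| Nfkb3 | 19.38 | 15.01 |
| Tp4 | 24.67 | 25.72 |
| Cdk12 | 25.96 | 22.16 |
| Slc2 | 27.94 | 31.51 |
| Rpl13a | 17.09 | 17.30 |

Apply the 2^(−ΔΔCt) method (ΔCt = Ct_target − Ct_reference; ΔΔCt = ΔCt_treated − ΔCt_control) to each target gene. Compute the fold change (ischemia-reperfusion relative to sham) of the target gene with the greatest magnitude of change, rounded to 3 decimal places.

23.918

Nfkb3: ΔΔCt = (15.01−17.30) − (19.38−17.09) = -2.29 − 2.29 = -4.58; fold change = 2^4.58 = 23.918
Tp4: ΔΔCt = (25.72−17.30) − (24.67−17.09) = 8.42 − 7.58 = 0.84; fold change = 2^-0.84 = 0.559
Cdk12: ΔΔCt = (22.16−17.30) − (25.96−17.09) = 4.86 − 8.87 = -4.01; fold change = 2^4.01 = 16.111
Slc2: ΔΔCt = (31.51−17.30) − (27.94−17.09) = 14.21 − 10.85 = 3.36; fold change = 2^-3.36 = 0.097
Nfkb3 has the largest |ΔΔCt| = 4.58.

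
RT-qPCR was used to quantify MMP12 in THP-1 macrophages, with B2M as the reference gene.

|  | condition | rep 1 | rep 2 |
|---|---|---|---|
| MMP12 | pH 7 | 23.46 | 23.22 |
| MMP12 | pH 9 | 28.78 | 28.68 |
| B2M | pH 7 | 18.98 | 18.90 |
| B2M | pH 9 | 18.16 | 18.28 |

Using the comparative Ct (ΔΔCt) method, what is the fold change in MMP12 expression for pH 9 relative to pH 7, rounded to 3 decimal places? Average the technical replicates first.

Mean Ct: MMP12 pH 7 23.340; MMP12 pH 9 28.730; B2M pH 7 18.940; B2M pH 9 18.220
ΔCt(pH 7) = 23.340 − 18.940 = 4.400
ΔCt(pH 9) = 28.730 − 18.220 = 10.510
ΔΔCt = 10.510 − 4.400 = 6.110
Fold change = 2^(−6.110) = 0.0145

0.014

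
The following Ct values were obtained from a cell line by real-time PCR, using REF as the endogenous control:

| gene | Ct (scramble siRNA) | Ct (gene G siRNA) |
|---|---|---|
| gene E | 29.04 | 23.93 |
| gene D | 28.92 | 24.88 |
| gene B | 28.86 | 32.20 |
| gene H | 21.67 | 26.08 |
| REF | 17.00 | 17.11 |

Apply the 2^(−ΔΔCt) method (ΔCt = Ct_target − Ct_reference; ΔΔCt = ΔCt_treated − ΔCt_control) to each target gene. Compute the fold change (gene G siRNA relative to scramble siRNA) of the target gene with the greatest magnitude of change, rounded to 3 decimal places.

gene E: ΔΔCt = (23.93−17.11) − (29.04−17.00) = 6.82 − 12.04 = -5.22; fold change = 2^5.22 = 37.271
gene D: ΔΔCt = (24.88−17.11) − (28.92−17.00) = 7.77 − 11.92 = -4.15; fold change = 2^4.15 = 17.753
gene B: ΔΔCt = (32.20−17.11) − (28.86−17.00) = 15.09 − 11.86 = 3.23; fold change = 2^-3.23 = 0.107
gene H: ΔΔCt = (26.08−17.11) − (21.67−17.00) = 8.97 − 4.67 = 4.30; fold change = 2^-4.30 = 0.051
gene E has the largest |ΔΔCt| = 5.22.

37.271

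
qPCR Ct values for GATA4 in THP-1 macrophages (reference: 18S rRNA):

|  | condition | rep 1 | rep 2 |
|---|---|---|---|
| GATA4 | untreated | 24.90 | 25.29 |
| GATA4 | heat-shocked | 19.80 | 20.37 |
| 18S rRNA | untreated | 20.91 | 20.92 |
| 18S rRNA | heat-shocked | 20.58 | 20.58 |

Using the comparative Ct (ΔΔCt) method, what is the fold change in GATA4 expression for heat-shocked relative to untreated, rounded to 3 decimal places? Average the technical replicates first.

Mean Ct: GATA4 untreated 25.095; GATA4 heat-shocked 20.085; 18S rRNA untreated 20.915; 18S rRNA heat-shocked 20.580
ΔCt(untreated) = 25.095 − 20.915 = 4.180
ΔCt(heat-shocked) = 20.085 − 20.580 = -0.495
ΔΔCt = -0.495 − 4.180 = -4.675
Fold change = 2^(−(-4.675)) = 2^4.675 = 25.5455

25.546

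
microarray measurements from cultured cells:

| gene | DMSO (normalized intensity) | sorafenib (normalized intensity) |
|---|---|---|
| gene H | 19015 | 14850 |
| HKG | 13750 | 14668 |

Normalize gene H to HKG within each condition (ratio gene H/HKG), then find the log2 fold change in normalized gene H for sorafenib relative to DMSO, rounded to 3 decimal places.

gene H/HKG (DMSO) = 19015 / 13750 = 1.3829
gene H/HKG (sorafenib) = 14850 / 14668 = 1.0124
Fold change = 1.0124 / 1.3829 = 0.7321
log2(0.7321) = -0.4499

-0.450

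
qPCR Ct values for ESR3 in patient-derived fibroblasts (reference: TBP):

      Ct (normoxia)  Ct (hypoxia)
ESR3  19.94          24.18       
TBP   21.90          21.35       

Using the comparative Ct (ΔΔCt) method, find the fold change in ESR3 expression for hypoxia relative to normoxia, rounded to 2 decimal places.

0.04

ΔCt(normoxia) = 19.940 − 21.900 = -1.960
ΔCt(hypoxia) = 24.180 − 21.350 = 2.830
ΔΔCt = 2.830 − (-1.960) = 4.790
Fold change = 2^(−4.790) = 0.036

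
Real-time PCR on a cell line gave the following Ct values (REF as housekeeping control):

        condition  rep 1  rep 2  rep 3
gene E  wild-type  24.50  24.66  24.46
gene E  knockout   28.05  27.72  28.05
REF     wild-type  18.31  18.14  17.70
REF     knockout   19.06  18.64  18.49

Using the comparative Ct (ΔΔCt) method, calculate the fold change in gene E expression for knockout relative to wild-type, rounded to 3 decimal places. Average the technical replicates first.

0.152

Mean Ct: gene E wild-type 24.540; gene E knockout 27.940; REF wild-type 18.050; REF knockout 18.730
ΔCt(wild-type) = 24.540 − 18.050 = 6.490
ΔCt(knockout) = 27.940 − 18.730 = 9.210
ΔΔCt = 9.210 − 6.490 = 2.720
Fold change = 2^(−2.720) = 0.1518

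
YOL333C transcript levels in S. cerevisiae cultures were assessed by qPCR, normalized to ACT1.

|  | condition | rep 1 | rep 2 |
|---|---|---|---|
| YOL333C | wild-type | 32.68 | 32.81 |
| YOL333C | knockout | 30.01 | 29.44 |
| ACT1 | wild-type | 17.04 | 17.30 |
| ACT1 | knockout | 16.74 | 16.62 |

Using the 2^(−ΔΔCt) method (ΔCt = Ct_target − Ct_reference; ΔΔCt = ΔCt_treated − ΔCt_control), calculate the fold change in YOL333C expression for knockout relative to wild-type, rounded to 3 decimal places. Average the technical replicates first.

Mean Ct: YOL333C wild-type 32.745; YOL333C knockout 29.725; ACT1 wild-type 17.170; ACT1 knockout 16.680
ΔCt(wild-type) = 32.745 − 17.170 = 15.575
ΔCt(knockout) = 29.725 − 16.680 = 13.045
ΔΔCt = 13.045 − 15.575 = -2.530
Fold change = 2^(−(-2.530)) = 2^2.530 = 5.7757

5.776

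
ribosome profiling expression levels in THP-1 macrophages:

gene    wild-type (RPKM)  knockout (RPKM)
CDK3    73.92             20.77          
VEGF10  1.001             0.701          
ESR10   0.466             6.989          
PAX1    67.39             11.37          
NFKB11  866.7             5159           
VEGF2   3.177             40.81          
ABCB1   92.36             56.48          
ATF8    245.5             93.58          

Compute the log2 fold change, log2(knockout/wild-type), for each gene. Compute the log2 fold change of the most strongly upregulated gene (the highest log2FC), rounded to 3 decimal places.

3.907

log2(20.77/73.92) = -1.831  (CDK3)
log2(0.701/1.001) = -0.514  (VEGF10)
log2(6.989/0.466) = 3.907  (ESR10)
log2(11.37/67.39) = -2.567  (PAX1)
log2(5159/866.7) = 2.573  (NFKB11)
log2(40.81/3.177) = 3.683  (VEGF2)
log2(56.48/92.36) = -0.710  (ABCB1)
log2(93.58/245.5) = -1.391  (ATF8)
ESR10 is most strongly upregulated.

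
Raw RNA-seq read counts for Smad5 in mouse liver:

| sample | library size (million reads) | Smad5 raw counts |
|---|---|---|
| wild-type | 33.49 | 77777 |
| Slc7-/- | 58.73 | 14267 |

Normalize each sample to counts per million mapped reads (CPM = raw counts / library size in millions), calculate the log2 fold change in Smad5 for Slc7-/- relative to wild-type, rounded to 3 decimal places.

-3.257

CPM(wild-type) = 77777 / 33.49 = 2322.3947
CPM(Slc7-/-) = 14267 / 58.73 = 242.9253
Fold change = 242.9253 / 2322.3947 = 0.10460
log2(0.10460) = -3.2570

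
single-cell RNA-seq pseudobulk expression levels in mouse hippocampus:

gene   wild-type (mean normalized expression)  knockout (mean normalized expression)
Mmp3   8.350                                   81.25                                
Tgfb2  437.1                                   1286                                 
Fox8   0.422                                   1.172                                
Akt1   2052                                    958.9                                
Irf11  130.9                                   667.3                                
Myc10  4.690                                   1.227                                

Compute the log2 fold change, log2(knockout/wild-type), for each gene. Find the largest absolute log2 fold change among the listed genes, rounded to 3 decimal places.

log2(81.25/8.350) = 3.283  (Mmp3)
log2(1286/437.1) = 1.557  (Tgfb2)
log2(1.172/0.422) = 1.474  (Fox8)
log2(958.9/2052) = -1.098  (Akt1)
log2(667.3/130.9) = 2.350  (Irf11)
log2(1.227/4.690) = -1.934  (Myc10)
The largest magnitude belongs to Mmp3.

3.283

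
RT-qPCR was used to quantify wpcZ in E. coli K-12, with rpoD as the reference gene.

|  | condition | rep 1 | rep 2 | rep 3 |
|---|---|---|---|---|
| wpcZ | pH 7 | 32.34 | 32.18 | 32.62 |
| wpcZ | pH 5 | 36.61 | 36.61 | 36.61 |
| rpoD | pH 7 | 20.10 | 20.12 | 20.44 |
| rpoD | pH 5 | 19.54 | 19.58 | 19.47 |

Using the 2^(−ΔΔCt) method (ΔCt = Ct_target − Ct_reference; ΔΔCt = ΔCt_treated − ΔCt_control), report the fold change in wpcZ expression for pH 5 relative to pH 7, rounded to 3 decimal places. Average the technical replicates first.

Mean Ct: wpcZ pH 7 32.380; wpcZ pH 5 36.610; rpoD pH 7 20.220; rpoD pH 5 19.530
ΔCt(pH 7) = 32.380 − 20.220 = 12.160
ΔCt(pH 5) = 36.610 − 19.530 = 17.080
ΔΔCt = 17.080 − 12.160 = 4.920
Fold change = 2^(−4.920) = 0.0330

0.033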